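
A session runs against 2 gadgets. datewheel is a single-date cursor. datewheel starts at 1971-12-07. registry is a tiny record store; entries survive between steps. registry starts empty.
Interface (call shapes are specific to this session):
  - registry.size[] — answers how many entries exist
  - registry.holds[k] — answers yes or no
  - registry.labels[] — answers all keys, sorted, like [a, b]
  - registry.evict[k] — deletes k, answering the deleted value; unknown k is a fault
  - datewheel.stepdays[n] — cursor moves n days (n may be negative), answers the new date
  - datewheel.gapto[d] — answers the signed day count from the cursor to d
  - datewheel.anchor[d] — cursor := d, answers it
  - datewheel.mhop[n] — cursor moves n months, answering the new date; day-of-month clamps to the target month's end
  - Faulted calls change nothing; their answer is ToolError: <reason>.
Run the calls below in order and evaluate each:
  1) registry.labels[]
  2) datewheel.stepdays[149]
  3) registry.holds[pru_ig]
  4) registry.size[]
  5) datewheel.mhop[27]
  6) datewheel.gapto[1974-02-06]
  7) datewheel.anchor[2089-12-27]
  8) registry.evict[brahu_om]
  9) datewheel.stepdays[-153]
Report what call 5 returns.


Answer: 1974-08-04

Derivation:
[in] labels
= []
[in] stepdays n: 149
= 1972-05-04
[in] holds k: pru_ig
= no
[in] size
= 0
[in] mhop n: 27
= 1974-08-04
[in] gapto d: 1974-02-06
= -179
[in] anchor d: 2089-12-27
= 2089-12-27
[in] evict k: brahu_om
= ToolError: no such key brahu_om
[in] stepdays n: -153
= 2089-07-27


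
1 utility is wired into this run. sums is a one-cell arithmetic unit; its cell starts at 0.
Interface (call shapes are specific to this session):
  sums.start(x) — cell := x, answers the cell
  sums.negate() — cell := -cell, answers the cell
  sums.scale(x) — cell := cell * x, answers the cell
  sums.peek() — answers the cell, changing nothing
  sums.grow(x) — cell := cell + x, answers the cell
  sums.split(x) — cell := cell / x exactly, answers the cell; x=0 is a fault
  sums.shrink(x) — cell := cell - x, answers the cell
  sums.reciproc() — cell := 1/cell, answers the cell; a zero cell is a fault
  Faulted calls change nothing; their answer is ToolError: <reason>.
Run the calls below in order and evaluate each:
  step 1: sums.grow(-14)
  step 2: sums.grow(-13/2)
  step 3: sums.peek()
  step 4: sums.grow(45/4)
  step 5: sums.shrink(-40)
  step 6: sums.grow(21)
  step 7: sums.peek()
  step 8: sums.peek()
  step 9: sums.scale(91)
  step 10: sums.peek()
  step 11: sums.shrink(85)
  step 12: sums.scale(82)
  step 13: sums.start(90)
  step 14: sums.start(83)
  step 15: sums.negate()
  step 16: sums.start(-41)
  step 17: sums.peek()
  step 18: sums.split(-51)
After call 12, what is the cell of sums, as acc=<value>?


Answer: acc=758377/2

Derivation:
-> grow(x: -14)
<- -14
-> grow(x: -13/2)
<- -41/2
-> peek()
<- -41/2
-> grow(x: 45/4)
<- -37/4
-> shrink(x: -40)
<- 123/4
-> grow(x: 21)
<- 207/4
-> peek()
<- 207/4
-> peek()
<- 207/4
-> scale(x: 91)
<- 18837/4
-> peek()
<- 18837/4
-> shrink(x: 85)
<- 18497/4
-> scale(x: 82)
<- 758377/2
-> start(x: 90)
<- 90
-> start(x: 83)
<- 83
-> negate()
<- -83
-> start(x: -41)
<- -41
-> peek()
<- -41
-> split(x: -51)
<- 41/51


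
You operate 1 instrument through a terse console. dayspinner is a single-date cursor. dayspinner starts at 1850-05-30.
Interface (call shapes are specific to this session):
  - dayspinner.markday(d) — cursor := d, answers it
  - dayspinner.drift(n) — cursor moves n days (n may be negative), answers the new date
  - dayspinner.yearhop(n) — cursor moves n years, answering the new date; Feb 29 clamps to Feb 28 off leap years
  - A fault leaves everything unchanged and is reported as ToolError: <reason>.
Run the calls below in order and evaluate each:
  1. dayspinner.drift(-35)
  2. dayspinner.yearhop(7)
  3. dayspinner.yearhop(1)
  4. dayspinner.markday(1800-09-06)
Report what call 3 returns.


Now I run drift with n→-35, and observe 1850-04-25.
Invoking yearhop with n→7, and observe 1857-04-25.
I run yearhop with n→1, giving 1858-04-25.
I run markday with d→1800-09-06, giving 1800-09-06.

Answer: 1858-04-25


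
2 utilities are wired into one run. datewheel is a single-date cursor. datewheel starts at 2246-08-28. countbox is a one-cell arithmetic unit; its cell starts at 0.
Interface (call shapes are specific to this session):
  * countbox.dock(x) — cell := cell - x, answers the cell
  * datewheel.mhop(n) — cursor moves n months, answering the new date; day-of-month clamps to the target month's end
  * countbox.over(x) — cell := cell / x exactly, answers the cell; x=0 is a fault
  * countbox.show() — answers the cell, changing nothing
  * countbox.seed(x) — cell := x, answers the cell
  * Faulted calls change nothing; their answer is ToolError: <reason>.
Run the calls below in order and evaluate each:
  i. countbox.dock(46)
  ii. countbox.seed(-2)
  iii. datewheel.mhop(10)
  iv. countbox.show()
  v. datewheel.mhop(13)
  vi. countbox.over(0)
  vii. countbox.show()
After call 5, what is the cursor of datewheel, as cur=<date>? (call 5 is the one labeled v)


-- countbox.dock(x=46) => -46
-- countbox.seed(x=-2) => -2
-- datewheel.mhop(n=10) => 2247-06-28
-- countbox.show() => -2
-- datewheel.mhop(n=13) => 2248-07-28
-- countbox.over(x=0) => ToolError: division by zero
-- countbox.show() => -2

Answer: cur=2248-07-28


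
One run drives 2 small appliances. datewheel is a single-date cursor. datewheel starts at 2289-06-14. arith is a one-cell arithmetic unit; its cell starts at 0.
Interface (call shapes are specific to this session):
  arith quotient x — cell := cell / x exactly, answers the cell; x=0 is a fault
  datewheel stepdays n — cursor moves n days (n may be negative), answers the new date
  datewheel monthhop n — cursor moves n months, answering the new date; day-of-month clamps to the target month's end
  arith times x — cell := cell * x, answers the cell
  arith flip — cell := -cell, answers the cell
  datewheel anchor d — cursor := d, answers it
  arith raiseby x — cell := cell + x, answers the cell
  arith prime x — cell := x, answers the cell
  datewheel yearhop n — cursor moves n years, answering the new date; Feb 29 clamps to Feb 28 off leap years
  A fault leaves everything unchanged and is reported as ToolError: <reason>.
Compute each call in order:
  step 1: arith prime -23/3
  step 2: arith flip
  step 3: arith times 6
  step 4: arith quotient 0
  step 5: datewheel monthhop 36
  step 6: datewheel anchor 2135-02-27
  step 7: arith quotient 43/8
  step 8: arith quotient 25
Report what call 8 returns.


Answer: 368/1075

Derivation:
% 1. arith prime(x: -23/3) -> -23/3
% 2. arith flip() -> 23/3
% 3. arith times(x: 6) -> 46
% 4. arith quotient(x: 0) -> ToolError: division by zero
% 5. datewheel monthhop(n: 36) -> 2292-06-14
% 6. datewheel anchor(d: 2135-02-27) -> 2135-02-27
% 7. arith quotient(x: 43/8) -> 368/43
% 8. arith quotient(x: 25) -> 368/1075


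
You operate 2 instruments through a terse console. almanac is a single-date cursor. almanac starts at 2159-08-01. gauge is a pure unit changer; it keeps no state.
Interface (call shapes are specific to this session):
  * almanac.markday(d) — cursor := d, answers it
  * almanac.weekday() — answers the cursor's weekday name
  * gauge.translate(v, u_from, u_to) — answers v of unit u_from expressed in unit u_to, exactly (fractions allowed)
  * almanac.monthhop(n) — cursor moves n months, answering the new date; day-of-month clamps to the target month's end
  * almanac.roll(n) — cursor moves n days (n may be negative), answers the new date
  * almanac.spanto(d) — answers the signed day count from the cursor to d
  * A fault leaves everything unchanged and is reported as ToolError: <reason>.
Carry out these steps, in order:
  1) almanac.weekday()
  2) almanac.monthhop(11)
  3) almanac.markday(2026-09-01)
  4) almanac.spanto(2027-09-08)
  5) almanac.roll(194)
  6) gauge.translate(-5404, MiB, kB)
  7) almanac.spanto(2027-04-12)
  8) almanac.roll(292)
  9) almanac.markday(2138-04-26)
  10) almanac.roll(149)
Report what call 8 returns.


;; 1. weekday() => Wednesday
;; 2. monthhop(11) => 2160-07-01
;; 3. markday(2026-09-01) => 2026-09-01
;; 4. spanto(2027-09-08) => 372
;; 5. roll(194) => 2027-03-14
;; 6. translate(-5404, MiB, kB) => -708313088/125
;; 7. spanto(2027-04-12) => 29
;; 8. roll(292) => 2027-12-31
;; 9. markday(2138-04-26) => 2138-04-26
;; 10. roll(149) => 2138-09-22

Answer: 2027-12-31


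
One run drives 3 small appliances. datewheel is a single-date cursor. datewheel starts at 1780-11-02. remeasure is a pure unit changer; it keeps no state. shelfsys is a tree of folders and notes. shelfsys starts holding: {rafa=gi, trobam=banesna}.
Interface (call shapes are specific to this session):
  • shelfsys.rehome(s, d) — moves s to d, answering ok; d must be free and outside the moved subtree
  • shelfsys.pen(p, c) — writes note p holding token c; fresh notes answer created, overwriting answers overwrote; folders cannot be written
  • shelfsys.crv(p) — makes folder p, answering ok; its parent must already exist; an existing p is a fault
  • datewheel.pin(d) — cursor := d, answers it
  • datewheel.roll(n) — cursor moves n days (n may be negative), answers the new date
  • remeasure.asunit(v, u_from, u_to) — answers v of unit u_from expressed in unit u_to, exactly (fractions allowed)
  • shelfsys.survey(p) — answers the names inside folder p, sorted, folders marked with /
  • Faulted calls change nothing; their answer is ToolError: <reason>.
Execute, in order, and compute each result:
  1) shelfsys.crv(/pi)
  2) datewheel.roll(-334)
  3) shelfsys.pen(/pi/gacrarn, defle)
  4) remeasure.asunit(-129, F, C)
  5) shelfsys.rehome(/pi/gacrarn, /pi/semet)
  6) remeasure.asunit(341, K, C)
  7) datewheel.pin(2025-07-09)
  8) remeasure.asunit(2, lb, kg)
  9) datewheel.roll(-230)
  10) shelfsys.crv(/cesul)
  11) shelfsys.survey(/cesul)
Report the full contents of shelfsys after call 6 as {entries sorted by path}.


Step: shelfsys.crv[/pi]
Result: ok
Step: datewheel.roll[-334]
Result: 1779-12-04
Step: shelfsys.pen[/pi/gacrarn; defle]
Result: created
Step: remeasure.asunit[-129; F; C]
Result: -805/9
Step: shelfsys.rehome[/pi/gacrarn; /pi/semet]
Result: ok
Step: remeasure.asunit[341; K; C]
Result: 1357/20
Step: datewheel.pin[2025-07-09]
Result: 2025-07-09
Step: remeasure.asunit[2; lb; kg]
Result: 45359237/50000000
Step: datewheel.roll[-230]
Result: 2024-11-21
Step: shelfsys.crv[/cesul]
Result: ok
Step: shelfsys.survey[/cesul]
Result: []

Answer: {pi/, pi/semet=defle, rafa=gi, trobam=banesna}


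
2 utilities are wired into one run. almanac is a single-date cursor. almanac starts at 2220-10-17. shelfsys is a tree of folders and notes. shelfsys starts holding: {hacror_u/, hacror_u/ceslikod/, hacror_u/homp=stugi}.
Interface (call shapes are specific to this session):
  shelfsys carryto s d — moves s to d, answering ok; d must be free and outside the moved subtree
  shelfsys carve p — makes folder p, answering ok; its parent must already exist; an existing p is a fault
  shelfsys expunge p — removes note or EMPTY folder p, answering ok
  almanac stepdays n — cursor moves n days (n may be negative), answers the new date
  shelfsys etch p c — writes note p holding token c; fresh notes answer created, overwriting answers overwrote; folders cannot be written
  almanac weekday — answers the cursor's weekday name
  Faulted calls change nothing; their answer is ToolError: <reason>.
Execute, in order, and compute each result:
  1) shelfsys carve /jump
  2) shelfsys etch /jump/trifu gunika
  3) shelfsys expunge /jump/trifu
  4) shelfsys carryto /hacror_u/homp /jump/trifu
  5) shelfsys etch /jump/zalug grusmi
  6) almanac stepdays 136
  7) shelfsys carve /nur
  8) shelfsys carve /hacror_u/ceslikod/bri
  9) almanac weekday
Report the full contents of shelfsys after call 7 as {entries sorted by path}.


Answer: {hacror_u/, hacror_u/ceslikod/, jump/, jump/trifu=stugi, jump/zalug=grusmi, nur/}

Derivation:
> shelfsys carve p=/jump
:: ok
> shelfsys etch p=/jump/trifu c=gunika
:: created
> shelfsys expunge p=/jump/trifu
:: ok
> shelfsys carryto s=/hacror_u/homp d=/jump/trifu
:: ok
> shelfsys etch p=/jump/zalug c=grusmi
:: created
> almanac stepdays n=136
:: 2221-03-02
> shelfsys carve p=/nur
:: ok
> shelfsys carve p=/hacror_u/ceslikod/bri
:: ok
> almanac weekday
:: Friday


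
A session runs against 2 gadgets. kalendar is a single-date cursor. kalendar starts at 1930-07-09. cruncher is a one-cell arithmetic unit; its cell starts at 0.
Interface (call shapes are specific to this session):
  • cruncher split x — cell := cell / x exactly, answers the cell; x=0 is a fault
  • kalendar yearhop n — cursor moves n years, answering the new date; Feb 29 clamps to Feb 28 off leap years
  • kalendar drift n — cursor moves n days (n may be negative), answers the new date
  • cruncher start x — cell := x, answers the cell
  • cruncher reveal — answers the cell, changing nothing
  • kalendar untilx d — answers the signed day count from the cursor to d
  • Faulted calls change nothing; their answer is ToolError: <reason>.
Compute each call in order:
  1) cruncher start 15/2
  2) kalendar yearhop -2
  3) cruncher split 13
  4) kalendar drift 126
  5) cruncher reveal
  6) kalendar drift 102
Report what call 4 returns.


I invoke cruncher start with x=15/2, and get 15/2.
Now I run kalendar yearhop with n=-2, yielding 1928-07-09.
Using cruncher split with x=13, giving 15/26.
I call kalendar drift with n=126, which returns 1928-11-12.
Calling cruncher reveal(), and see 15/26.
I call kalendar drift with n=102, and observe 1929-02-22.

Answer: 1928-11-12


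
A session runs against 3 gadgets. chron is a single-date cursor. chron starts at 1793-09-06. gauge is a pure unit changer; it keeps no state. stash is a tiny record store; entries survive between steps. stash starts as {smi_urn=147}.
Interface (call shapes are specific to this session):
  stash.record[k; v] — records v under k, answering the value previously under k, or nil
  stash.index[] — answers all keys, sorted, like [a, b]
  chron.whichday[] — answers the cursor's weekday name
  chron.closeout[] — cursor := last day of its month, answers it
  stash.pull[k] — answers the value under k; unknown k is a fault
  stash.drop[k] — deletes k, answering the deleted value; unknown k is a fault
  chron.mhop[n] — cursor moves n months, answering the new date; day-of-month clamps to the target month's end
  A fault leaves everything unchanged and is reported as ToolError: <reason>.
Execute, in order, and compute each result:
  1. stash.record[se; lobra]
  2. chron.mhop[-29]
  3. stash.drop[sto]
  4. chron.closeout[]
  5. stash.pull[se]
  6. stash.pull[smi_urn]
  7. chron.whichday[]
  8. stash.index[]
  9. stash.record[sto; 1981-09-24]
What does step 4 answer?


Answer: 1791-04-30

Derivation:
Invoking stash.record on k='se', v='lobra', → nil.
I run chron.mhop on n='-29', → 1791-04-06.
I call stash.drop on k='sto': ToolError: no such key sto.
Using chron.closeout(), and observe 1791-04-30.
Then stash.pull on k='se', which returns lobra.
I invoke stash.pull on k='smi_urn', yielding 147.
Then chron.whichday(), giving Saturday.
I call stash.index, yielding [se, smi_urn].
I invoke stash.record on k='sto', v='1981-09-24', yielding nil.


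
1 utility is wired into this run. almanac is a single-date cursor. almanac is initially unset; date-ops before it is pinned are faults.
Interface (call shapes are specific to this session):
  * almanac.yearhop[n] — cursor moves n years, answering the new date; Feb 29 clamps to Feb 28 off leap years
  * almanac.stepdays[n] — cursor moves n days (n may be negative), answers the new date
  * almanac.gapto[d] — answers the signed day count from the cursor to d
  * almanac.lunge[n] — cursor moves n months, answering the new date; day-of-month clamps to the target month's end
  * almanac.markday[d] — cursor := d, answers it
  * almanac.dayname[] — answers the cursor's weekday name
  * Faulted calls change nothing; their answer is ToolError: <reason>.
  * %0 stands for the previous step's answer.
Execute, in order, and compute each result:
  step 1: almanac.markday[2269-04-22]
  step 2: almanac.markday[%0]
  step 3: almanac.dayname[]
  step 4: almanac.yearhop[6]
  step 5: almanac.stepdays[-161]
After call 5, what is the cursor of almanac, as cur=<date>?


Answer: cur=2274-11-12

Derivation:
Now I run almanac.markday on 2269-04-22, giving 2269-04-22.
Now I run almanac.markday on %0, giving 2269-04-22.
Next I call almanac.dayname(), which returns Thursday.
I call almanac.yearhop on 6, and observe 2275-04-22.
Invoking almanac.stepdays on -161, giving 2274-11-12.


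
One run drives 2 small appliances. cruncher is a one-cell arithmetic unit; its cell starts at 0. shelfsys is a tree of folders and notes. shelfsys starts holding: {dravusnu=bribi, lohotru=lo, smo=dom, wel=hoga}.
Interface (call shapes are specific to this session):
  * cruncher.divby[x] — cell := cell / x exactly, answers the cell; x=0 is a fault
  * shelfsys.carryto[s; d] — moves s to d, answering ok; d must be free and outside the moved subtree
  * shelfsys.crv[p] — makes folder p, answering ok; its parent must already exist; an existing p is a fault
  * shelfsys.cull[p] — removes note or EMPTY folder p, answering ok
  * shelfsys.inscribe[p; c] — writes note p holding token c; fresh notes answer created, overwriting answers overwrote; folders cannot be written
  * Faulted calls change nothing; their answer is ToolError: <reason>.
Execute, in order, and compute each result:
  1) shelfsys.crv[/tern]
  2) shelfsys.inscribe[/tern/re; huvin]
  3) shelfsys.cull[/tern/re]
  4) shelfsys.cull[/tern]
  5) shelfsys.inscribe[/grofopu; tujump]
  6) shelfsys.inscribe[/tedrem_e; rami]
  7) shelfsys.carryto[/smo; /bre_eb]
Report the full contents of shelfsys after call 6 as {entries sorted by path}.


Step: shelfsys.crv[p: /tern]
Result: ok
Step: shelfsys.inscribe[p: /tern/re; c: huvin]
Result: created
Step: shelfsys.cull[p: /tern/re]
Result: ok
Step: shelfsys.cull[p: /tern]
Result: ok
Step: shelfsys.inscribe[p: /grofopu; c: tujump]
Result: created
Step: shelfsys.inscribe[p: /tedrem_e; c: rami]
Result: created
Step: shelfsys.carryto[s: /smo; d: /bre_eb]
Result: ok

Answer: {dravusnu=bribi, grofopu=tujump, lohotru=lo, smo=dom, tedrem_e=rami, wel=hoga}


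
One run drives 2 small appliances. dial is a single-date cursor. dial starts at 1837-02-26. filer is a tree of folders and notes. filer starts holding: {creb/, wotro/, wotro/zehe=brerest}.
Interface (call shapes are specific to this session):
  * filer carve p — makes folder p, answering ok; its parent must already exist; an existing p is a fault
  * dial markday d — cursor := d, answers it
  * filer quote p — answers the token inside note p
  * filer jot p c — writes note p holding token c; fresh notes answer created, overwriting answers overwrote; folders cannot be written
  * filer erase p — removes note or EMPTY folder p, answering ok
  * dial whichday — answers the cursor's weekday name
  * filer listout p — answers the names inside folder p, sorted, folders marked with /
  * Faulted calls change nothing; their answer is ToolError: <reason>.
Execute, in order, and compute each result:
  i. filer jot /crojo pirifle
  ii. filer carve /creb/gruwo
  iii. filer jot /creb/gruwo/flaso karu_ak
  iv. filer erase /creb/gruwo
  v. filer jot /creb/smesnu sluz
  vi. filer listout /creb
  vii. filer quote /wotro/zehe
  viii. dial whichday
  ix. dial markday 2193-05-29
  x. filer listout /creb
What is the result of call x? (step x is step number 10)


Answer: [gruwo/, smesnu]

Derivation:
// filer jot(/crojo, pirifle) : created
// filer carve(/creb/gruwo) : ok
// filer jot(/creb/gruwo/flaso, karu_ak) : created
// filer erase(/creb/gruwo) : ToolError: not empty
// filer jot(/creb/smesnu, sluz) : created
// filer listout(/creb) : [gruwo/, smesnu]
// filer quote(/wotro/zehe) : brerest
// dial whichday() : Sunday
// dial markday(2193-05-29) : 2193-05-29
// filer listout(/creb) : [gruwo/, smesnu]


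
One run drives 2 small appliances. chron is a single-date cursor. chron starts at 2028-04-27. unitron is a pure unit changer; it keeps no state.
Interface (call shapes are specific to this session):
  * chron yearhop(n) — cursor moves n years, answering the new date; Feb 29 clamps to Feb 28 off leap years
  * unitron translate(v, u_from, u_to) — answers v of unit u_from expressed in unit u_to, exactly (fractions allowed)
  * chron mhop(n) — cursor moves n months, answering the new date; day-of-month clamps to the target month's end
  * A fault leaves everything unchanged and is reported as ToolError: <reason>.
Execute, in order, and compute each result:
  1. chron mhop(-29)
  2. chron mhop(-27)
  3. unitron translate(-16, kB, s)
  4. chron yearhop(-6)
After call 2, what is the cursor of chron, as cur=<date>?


Answer: cur=2023-08-27

Derivation:
Then chron mhop(n='-29'): 2025-11-27.
Using chron mhop(n='-27'), — result: 2023-08-27.
Calling unitron translate(v='-16', u_from='kB', u_to='s'), — result: ToolError: incompatible units.
Using chron yearhop(n='-6'), and get 2017-08-27.


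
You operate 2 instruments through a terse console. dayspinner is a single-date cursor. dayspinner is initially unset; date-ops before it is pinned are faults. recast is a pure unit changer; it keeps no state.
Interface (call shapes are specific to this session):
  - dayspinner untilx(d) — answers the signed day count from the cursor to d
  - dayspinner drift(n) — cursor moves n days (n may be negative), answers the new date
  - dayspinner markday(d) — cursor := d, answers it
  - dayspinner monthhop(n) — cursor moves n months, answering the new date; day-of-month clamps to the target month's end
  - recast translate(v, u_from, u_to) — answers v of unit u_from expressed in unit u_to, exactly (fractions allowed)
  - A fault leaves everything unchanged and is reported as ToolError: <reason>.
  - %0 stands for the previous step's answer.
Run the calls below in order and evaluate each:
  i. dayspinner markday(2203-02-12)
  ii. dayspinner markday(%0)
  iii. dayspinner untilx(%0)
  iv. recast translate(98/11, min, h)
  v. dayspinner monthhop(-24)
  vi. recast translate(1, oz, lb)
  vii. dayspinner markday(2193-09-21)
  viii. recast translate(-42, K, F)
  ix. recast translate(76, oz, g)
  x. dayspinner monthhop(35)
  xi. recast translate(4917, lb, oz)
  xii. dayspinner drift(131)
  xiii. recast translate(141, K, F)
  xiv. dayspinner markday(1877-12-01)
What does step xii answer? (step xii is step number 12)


~$ dayspinner markday d→2203-02-12
= 2203-02-12
~$ dayspinner markday d→%0
= 2203-02-12
~$ dayspinner untilx d→%0
= 0
~$ recast translate v→98/11 u_from→min u_to→h
= 49/330
~$ dayspinner monthhop n→-24
= 2201-02-12
~$ recast translate v→1 u_from→oz u_to→lb
= 1/16
~$ dayspinner markday d→2193-09-21
= 2193-09-21
~$ recast translate v→-42 u_from→K u_to→F
= -53527/100
~$ recast translate v→76 u_from→oz u_to→g
= 861825503/400000
~$ dayspinner monthhop n→35
= 2196-08-21
~$ recast translate v→4917 u_from→lb u_to→oz
= 78672
~$ dayspinner drift n→131
= 2196-12-30
~$ recast translate v→141 u_from→K u_to→F
= -20587/100
~$ dayspinner markday d→1877-12-01
= 1877-12-01

Answer: 2196-12-30


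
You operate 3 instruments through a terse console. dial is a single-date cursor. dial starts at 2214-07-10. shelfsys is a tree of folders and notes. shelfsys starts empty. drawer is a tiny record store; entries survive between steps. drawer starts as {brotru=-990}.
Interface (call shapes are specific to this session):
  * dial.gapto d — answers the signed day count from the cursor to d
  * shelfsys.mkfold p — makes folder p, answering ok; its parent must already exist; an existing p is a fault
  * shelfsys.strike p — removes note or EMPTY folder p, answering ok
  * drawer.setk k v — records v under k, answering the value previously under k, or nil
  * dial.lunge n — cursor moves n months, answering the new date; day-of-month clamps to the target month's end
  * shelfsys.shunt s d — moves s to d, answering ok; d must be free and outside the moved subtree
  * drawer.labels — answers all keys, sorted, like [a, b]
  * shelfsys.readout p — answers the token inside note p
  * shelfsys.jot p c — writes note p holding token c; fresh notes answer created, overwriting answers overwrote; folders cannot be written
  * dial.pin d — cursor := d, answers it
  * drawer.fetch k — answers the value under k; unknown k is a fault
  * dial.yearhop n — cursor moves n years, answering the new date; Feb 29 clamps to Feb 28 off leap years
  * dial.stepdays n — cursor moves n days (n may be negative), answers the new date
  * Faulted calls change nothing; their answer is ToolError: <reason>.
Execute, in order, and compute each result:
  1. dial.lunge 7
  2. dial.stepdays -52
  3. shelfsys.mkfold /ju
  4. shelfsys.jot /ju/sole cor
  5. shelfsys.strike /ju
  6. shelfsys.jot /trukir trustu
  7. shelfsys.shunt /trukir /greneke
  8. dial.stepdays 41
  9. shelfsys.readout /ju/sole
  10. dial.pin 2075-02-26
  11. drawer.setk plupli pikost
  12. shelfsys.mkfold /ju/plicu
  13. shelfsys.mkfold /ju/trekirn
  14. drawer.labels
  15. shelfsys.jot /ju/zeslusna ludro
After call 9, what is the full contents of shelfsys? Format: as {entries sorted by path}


Answer: {greneke=trustu, ju/, ju/sole=cor}

Derivation:
-> dial.lunge(n: 7)
<- 2215-02-10
-> dial.stepdays(n: -52)
<- 2214-12-20
-> shelfsys.mkfold(p: /ju)
<- ok
-> shelfsys.jot(p: /ju/sole, c: cor)
<- created
-> shelfsys.strike(p: /ju)
<- ToolError: not empty
-> shelfsys.jot(p: /trukir, c: trustu)
<- created
-> shelfsys.shunt(s: /trukir, d: /greneke)
<- ok
-> dial.stepdays(n: 41)
<- 2215-01-30
-> shelfsys.readout(p: /ju/sole)
<- cor
-> dial.pin(d: 2075-02-26)
<- 2075-02-26
-> drawer.setk(k: plupli, v: pikost)
<- nil
-> shelfsys.mkfold(p: /ju/plicu)
<- ok
-> shelfsys.mkfold(p: /ju/trekirn)
<- ok
-> drawer.labels()
<- [brotru, plupli]
-> shelfsys.jot(p: /ju/zeslusna, c: ludro)
<- created


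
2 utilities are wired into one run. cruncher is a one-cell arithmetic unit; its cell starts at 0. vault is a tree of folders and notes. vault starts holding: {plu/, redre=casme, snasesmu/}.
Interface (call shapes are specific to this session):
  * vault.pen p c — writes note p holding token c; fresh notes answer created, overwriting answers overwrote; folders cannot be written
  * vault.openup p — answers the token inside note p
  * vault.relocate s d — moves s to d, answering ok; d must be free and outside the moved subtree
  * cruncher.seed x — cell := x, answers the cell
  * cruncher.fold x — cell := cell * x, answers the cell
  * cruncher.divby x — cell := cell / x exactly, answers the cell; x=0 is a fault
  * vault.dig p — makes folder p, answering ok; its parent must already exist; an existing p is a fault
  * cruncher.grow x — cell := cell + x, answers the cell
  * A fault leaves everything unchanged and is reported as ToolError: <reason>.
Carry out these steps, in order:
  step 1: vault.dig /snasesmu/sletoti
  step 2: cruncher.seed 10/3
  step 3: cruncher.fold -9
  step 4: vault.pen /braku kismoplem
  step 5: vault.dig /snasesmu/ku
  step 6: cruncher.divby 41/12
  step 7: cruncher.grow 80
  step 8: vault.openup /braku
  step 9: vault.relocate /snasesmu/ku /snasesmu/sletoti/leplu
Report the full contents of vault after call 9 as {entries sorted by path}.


// 1. vault.dig(p→/snasesmu/sletoti) : ok
// 2. cruncher.seed(x→10/3) : 10/3
// 3. cruncher.fold(x→-9) : -30
// 4. vault.pen(p→/braku, c→kismoplem) : created
// 5. vault.dig(p→/snasesmu/ku) : ok
// 6. cruncher.divby(x→41/12) : -360/41
// 7. cruncher.grow(x→80) : 2920/41
// 8. vault.openup(p→/braku) : kismoplem
// 9. vault.relocate(s→/snasesmu/ku, d→/snasesmu/sletoti/leplu) : ok

Answer: {braku=kismoplem, plu/, redre=casme, snasesmu/, snasesmu/sletoti/, snasesmu/sletoti/leplu/}


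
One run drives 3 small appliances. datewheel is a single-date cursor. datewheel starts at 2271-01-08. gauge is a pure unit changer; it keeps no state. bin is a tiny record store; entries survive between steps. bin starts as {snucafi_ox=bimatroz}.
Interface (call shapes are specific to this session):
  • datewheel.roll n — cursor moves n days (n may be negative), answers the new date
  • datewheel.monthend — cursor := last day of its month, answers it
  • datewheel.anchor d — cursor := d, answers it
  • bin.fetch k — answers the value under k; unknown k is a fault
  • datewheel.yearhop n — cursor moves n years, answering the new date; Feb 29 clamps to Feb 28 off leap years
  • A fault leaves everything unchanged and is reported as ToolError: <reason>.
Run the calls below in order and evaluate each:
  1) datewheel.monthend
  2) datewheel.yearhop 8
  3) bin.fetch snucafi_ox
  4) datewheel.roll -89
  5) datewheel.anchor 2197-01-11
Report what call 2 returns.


-> datewheel.monthend()
<- 2271-01-31
-> datewheel.yearhop(n→8)
<- 2279-01-31
-> bin.fetch(k→snucafi_ox)
<- bimatroz
-> datewheel.roll(n→-89)
<- 2278-11-03
-> datewheel.anchor(d→2197-01-11)
<- 2197-01-11

Answer: 2279-01-31


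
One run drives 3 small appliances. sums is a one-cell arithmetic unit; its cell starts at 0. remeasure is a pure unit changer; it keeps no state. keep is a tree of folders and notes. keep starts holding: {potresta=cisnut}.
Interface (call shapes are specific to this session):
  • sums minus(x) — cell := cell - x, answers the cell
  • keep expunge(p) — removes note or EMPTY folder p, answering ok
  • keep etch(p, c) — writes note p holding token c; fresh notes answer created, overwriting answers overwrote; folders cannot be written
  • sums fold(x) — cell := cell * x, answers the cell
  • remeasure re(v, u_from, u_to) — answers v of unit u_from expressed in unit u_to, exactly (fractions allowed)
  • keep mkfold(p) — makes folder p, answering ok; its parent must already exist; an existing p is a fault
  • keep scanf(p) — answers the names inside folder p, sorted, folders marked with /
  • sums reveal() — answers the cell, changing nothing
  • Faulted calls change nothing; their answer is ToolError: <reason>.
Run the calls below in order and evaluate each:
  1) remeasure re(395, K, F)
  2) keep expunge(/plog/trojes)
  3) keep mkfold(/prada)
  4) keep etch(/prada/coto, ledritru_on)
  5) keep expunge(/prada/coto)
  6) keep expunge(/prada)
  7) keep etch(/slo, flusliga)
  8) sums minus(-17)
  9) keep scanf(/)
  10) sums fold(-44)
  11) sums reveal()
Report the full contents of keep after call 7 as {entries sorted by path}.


> remeasure re v→395 u_from→K u_to→F
[out] 25133/100
> keep expunge p→/plog/trojes
[out] ToolError: not found
> keep mkfold p→/prada
[out] ok
> keep etch p→/prada/coto c→ledritru_on
[out] created
> keep expunge p→/prada/coto
[out] ok
> keep expunge p→/prada
[out] ok
> keep etch p→/slo c→flusliga
[out] created
> sums minus x→-17
[out] 17
> keep scanf p→/
[out] [potresta, slo]
> sums fold x→-44
[out] -748
> sums reveal
[out] -748

Answer: {potresta=cisnut, slo=flusliga}


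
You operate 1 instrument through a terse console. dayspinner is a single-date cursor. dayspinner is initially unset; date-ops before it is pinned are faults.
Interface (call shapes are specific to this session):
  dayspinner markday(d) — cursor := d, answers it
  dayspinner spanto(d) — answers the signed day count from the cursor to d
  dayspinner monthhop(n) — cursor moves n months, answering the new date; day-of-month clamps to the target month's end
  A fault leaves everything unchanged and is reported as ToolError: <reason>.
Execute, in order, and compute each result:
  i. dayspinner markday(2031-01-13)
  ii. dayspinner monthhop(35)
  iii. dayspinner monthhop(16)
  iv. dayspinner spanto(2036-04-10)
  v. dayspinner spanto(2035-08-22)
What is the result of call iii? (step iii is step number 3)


> dayspinner markday d='2031-01-13'
  2031-01-13
> dayspinner monthhop n='35'
  2033-12-13
> dayspinner monthhop n='16'
  2035-04-13
> dayspinner spanto d='2036-04-10'
  363
> dayspinner spanto d='2035-08-22'
  131

Answer: 2035-04-13


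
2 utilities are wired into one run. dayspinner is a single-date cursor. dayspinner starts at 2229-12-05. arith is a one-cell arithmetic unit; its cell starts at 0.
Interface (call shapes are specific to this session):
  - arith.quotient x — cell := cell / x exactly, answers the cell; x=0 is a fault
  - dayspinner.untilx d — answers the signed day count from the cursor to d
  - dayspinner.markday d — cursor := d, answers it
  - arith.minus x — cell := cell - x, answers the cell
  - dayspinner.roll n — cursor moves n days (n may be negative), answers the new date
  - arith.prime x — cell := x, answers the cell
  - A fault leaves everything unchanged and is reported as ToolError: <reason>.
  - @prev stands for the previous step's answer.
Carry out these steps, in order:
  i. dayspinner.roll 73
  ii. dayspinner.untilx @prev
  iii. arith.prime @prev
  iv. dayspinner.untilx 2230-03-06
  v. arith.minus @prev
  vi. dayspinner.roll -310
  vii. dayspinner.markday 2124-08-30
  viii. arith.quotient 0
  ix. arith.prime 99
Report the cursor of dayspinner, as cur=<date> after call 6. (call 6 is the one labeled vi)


Answer: cur=2229-04-12

Derivation:
>> dayspinner.roll(n='73')
<< 2230-02-16
>> dayspinner.untilx(d='@prev')
<< 0
>> arith.prime(x='@prev')
<< 0
>> dayspinner.untilx(d='2230-03-06')
<< 18
>> arith.minus(x='@prev')
<< -18
>> dayspinner.roll(n='-310')
<< 2229-04-12
>> dayspinner.markday(d='2124-08-30')
<< 2124-08-30
>> arith.quotient(x='0')
<< ToolError: division by zero
>> arith.prime(x='99')
<< 99


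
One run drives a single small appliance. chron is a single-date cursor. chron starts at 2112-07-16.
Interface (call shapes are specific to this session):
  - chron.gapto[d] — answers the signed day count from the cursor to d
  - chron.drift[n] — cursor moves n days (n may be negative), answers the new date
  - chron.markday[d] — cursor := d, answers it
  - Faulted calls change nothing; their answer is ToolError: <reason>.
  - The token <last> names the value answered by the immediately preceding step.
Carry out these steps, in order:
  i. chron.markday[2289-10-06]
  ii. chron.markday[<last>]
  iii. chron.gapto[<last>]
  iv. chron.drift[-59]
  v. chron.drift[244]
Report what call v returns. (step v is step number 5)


;; chron.markday(d=2289-10-06) : 2289-10-06
;; chron.markday(d=<last>) : 2289-10-06
;; chron.gapto(d=<last>) : 0
;; chron.drift(n=-59) : 2289-08-08
;; chron.drift(n=244) : 2290-04-09

Answer: 2290-04-09


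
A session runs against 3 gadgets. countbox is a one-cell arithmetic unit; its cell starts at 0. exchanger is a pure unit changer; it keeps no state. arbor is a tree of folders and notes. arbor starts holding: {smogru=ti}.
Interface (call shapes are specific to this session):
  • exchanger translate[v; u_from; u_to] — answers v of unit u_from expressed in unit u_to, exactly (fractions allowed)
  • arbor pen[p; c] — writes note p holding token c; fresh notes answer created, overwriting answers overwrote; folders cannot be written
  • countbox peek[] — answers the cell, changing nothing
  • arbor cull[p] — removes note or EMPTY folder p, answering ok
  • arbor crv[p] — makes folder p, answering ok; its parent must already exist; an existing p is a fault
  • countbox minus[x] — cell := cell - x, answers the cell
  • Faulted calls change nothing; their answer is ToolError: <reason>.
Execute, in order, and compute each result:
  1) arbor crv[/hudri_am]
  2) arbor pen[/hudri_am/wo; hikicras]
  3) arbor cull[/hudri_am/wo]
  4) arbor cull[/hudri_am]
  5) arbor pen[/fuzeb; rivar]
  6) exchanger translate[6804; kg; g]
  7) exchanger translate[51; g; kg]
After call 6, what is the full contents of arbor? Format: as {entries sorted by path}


Answer: {fuzeb=rivar, smogru=ti}

Derivation:
~$ arbor crv /hudri_am
:: ok
~$ arbor pen /hudri_am/wo hikicras
:: created
~$ arbor cull /hudri_am/wo
:: ok
~$ arbor cull /hudri_am
:: ok
~$ arbor pen /fuzeb rivar
:: created
~$ exchanger translate 6804 kg g
:: 6804000
~$ exchanger translate 51 g kg
:: 51/1000


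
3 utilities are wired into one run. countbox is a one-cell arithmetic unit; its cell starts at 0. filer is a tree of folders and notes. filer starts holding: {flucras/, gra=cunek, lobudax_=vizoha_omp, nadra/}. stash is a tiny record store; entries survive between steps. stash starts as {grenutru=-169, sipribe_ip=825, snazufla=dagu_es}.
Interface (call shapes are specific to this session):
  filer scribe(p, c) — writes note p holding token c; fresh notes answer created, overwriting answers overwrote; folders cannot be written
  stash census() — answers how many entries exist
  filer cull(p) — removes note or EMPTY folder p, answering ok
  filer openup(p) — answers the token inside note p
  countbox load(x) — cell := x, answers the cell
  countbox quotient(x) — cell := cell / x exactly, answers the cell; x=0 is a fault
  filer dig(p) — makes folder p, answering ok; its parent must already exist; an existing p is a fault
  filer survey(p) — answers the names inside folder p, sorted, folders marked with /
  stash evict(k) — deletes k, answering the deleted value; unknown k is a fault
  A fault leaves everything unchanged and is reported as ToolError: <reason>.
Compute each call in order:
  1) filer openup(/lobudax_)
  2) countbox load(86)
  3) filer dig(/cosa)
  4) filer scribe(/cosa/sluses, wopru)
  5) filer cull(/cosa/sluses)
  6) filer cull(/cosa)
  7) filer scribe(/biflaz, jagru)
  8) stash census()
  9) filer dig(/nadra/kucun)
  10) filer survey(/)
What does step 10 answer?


Invoking filer openup with p=/lobudax_, → vizoha_omp.
I try countbox load with x=86: 86.
Using filer dig with p=/cosa, and get ok.
Using filer scribe with p=/cosa/sluses, c=wopru, yielding created.
I use filer cull with p=/cosa/sluses, and observe ok.
Calling filer cull with p=/cosa, giving ok.
I try filer scribe with p=/biflaz, c=jagru, which returns created.
I invoke stash census, which returns 3.
I invoke filer dig with p=/nadra/kucun, which returns ok.
Calling filer survey with p=/, giving [biflaz, flucras/, gra, lobudax_, nadra/].

Answer: [biflaz, flucras/, gra, lobudax_, nadra/]


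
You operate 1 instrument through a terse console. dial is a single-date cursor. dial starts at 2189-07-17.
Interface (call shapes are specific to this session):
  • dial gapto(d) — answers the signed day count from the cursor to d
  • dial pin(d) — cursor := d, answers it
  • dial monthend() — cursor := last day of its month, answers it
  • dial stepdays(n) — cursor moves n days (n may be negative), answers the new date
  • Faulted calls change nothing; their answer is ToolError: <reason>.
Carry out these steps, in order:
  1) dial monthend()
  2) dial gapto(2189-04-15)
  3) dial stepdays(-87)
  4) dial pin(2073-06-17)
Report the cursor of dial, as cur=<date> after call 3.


Answer: cur=2189-05-05

Derivation:
! 1. dial monthend() ~> 2189-07-31
! 2. dial gapto(d='2189-04-15') ~> -107
! 3. dial stepdays(n='-87') ~> 2189-05-05
! 4. dial pin(d='2073-06-17') ~> 2073-06-17


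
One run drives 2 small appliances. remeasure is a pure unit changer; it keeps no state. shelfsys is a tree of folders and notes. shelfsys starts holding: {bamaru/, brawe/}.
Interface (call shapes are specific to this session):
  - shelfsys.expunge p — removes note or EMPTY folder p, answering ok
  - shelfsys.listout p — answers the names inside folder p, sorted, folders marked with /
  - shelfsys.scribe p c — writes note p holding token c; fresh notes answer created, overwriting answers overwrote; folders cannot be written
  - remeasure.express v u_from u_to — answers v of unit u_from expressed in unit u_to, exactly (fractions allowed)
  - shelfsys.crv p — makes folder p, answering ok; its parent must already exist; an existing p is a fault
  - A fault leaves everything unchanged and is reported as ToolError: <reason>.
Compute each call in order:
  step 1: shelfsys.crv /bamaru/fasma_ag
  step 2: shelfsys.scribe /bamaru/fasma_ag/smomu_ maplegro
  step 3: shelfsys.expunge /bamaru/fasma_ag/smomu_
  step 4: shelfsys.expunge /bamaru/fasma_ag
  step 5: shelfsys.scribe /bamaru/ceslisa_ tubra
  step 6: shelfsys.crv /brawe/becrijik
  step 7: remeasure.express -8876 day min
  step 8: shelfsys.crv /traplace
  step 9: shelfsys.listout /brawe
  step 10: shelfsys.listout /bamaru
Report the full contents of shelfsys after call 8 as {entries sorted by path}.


Answer: {bamaru/, bamaru/ceslisa_=tubra, brawe/, brawe/becrijik/, traplace/}

Derivation:
Act: shelfsys.crv[p: /bamaru/fasma_ag]
Obs: ok
Act: shelfsys.scribe[p: /bamaru/fasma_ag/smomu_; c: maplegro]
Obs: created
Act: shelfsys.expunge[p: /bamaru/fasma_ag/smomu_]
Obs: ok
Act: shelfsys.expunge[p: /bamaru/fasma_ag]
Obs: ok
Act: shelfsys.scribe[p: /bamaru/ceslisa_; c: tubra]
Obs: created
Act: shelfsys.crv[p: /brawe/becrijik]
Obs: ok
Act: remeasure.express[v: -8876; u_from: day; u_to: min]
Obs: -12781440
Act: shelfsys.crv[p: /traplace]
Obs: ok
Act: shelfsys.listout[p: /brawe]
Obs: [becrijik/]
Act: shelfsys.listout[p: /bamaru]
Obs: [ceslisa_]
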